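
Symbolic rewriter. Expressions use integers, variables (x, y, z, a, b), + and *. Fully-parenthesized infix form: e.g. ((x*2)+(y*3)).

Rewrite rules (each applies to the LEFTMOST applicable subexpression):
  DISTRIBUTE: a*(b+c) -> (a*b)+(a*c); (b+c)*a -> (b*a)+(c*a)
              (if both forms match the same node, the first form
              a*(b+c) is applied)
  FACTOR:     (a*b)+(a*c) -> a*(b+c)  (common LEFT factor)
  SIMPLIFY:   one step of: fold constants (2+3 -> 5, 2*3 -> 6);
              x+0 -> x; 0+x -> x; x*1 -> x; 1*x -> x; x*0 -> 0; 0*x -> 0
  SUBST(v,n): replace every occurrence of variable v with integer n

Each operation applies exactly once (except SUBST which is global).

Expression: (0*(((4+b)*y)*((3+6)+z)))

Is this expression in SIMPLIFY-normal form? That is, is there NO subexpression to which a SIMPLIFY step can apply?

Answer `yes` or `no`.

Answer: no

Derivation:
Expression: (0*(((4+b)*y)*((3+6)+z)))
Scanning for simplifiable subexpressions (pre-order)...
  at root: (0*(((4+b)*y)*((3+6)+z))) (SIMPLIFIABLE)
  at R: (((4+b)*y)*((3+6)+z)) (not simplifiable)
  at RL: ((4+b)*y) (not simplifiable)
  at RLL: (4+b) (not simplifiable)
  at RR: ((3+6)+z) (not simplifiable)
  at RRL: (3+6) (SIMPLIFIABLE)
Found simplifiable subexpr at path root: (0*(((4+b)*y)*((3+6)+z)))
One SIMPLIFY step would give: 0
-> NOT in normal form.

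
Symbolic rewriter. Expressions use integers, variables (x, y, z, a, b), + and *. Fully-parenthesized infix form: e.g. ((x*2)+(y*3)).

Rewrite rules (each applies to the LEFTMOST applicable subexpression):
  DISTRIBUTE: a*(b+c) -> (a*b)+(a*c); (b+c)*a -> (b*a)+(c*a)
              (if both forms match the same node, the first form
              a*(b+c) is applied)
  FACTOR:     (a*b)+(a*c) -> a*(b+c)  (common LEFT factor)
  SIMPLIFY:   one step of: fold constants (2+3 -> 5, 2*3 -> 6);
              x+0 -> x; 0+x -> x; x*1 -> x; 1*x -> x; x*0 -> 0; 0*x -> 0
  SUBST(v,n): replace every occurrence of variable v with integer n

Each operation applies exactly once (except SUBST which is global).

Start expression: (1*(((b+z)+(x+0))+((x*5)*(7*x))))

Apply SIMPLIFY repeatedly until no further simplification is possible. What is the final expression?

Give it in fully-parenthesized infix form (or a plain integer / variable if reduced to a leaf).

Start: (1*(((b+z)+(x+0))+((x*5)*(7*x))))
Step 1: at root: (1*(((b+z)+(x+0))+((x*5)*(7*x)))) -> (((b+z)+(x+0))+((x*5)*(7*x))); overall: (1*(((b+z)+(x+0))+((x*5)*(7*x)))) -> (((b+z)+(x+0))+((x*5)*(7*x)))
Step 2: at LR: (x+0) -> x; overall: (((b+z)+(x+0))+((x*5)*(7*x))) -> (((b+z)+x)+((x*5)*(7*x)))
Fixed point: (((b+z)+x)+((x*5)*(7*x)))

Answer: (((b+z)+x)+((x*5)*(7*x)))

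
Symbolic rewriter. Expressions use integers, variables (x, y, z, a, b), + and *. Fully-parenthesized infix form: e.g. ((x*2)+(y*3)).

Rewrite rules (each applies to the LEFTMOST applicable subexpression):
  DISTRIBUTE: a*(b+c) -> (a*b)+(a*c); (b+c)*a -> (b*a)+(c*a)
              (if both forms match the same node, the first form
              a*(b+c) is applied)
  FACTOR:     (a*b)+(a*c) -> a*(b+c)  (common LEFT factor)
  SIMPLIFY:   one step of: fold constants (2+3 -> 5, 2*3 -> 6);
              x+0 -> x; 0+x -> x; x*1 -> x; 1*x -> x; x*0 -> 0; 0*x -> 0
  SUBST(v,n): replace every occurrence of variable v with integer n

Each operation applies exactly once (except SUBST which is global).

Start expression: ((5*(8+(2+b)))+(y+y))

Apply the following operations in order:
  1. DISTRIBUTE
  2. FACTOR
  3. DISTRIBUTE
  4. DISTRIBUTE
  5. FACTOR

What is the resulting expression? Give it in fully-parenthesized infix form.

Answer: (((5*8)+(5*(2+b)))+(y+y))

Derivation:
Start: ((5*(8+(2+b)))+(y+y))
Apply DISTRIBUTE at L (target: (5*(8+(2+b)))): ((5*(8+(2+b)))+(y+y)) -> (((5*8)+(5*(2+b)))+(y+y))
Apply FACTOR at L (target: ((5*8)+(5*(2+b)))): (((5*8)+(5*(2+b)))+(y+y)) -> ((5*(8+(2+b)))+(y+y))
Apply DISTRIBUTE at L (target: (5*(8+(2+b)))): ((5*(8+(2+b)))+(y+y)) -> (((5*8)+(5*(2+b)))+(y+y))
Apply DISTRIBUTE at LR (target: (5*(2+b))): (((5*8)+(5*(2+b)))+(y+y)) -> (((5*8)+((5*2)+(5*b)))+(y+y))
Apply FACTOR at LR (target: ((5*2)+(5*b))): (((5*8)+((5*2)+(5*b)))+(y+y)) -> (((5*8)+(5*(2+b)))+(y+y))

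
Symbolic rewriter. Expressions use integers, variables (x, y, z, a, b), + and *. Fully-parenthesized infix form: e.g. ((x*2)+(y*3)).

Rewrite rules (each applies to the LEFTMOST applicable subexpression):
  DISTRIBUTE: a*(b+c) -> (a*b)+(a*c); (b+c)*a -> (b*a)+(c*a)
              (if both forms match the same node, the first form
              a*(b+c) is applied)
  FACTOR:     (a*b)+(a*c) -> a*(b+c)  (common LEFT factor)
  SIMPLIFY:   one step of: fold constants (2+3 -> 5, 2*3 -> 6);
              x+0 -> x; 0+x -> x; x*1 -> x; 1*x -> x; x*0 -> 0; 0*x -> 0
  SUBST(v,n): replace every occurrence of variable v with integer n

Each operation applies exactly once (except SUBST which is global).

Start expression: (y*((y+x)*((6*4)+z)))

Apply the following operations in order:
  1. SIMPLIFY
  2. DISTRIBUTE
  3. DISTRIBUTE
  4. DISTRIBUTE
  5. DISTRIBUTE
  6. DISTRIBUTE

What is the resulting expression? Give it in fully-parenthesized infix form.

Start: (y*((y+x)*((6*4)+z)))
Apply SIMPLIFY at RRL (target: (6*4)): (y*((y+x)*((6*4)+z))) -> (y*((y+x)*(24+z)))
Apply DISTRIBUTE at R (target: ((y+x)*(24+z))): (y*((y+x)*(24+z))) -> (y*(((y+x)*24)+((y+x)*z)))
Apply DISTRIBUTE at root (target: (y*(((y+x)*24)+((y+x)*z)))): (y*(((y+x)*24)+((y+x)*z))) -> ((y*((y+x)*24))+(y*((y+x)*z)))
Apply DISTRIBUTE at LR (target: ((y+x)*24)): ((y*((y+x)*24))+(y*((y+x)*z))) -> ((y*((y*24)+(x*24)))+(y*((y+x)*z)))
Apply DISTRIBUTE at L (target: (y*((y*24)+(x*24)))): ((y*((y*24)+(x*24)))+(y*((y+x)*z))) -> (((y*(y*24))+(y*(x*24)))+(y*((y+x)*z)))
Apply DISTRIBUTE at RR (target: ((y+x)*z)): (((y*(y*24))+(y*(x*24)))+(y*((y+x)*z))) -> (((y*(y*24))+(y*(x*24)))+(y*((y*z)+(x*z))))

Answer: (((y*(y*24))+(y*(x*24)))+(y*((y*z)+(x*z))))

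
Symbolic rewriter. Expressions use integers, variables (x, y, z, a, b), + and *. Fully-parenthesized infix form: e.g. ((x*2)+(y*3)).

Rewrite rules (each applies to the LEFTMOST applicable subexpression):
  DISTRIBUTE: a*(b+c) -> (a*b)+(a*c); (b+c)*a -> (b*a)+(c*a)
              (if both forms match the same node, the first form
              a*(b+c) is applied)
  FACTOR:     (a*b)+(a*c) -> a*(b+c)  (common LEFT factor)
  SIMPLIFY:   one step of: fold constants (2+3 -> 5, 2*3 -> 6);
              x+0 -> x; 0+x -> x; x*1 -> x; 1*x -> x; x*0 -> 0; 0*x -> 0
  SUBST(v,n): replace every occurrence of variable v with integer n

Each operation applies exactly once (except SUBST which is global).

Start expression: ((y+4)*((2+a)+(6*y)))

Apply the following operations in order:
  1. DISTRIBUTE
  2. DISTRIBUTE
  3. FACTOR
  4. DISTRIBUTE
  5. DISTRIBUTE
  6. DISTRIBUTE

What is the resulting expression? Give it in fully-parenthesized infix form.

Answer: ((((y*2)+(4*2))+((y*a)+(4*a)))+((y+4)*(6*y)))

Derivation:
Start: ((y+4)*((2+a)+(6*y)))
Apply DISTRIBUTE at root (target: ((y+4)*((2+a)+(6*y)))): ((y+4)*((2+a)+(6*y))) -> (((y+4)*(2+a))+((y+4)*(6*y)))
Apply DISTRIBUTE at L (target: ((y+4)*(2+a))): (((y+4)*(2+a))+((y+4)*(6*y))) -> ((((y+4)*2)+((y+4)*a))+((y+4)*(6*y)))
Apply FACTOR at L (target: (((y+4)*2)+((y+4)*a))): ((((y+4)*2)+((y+4)*a))+((y+4)*(6*y))) -> (((y+4)*(2+a))+((y+4)*(6*y)))
Apply DISTRIBUTE at L (target: ((y+4)*(2+a))): (((y+4)*(2+a))+((y+4)*(6*y))) -> ((((y+4)*2)+((y+4)*a))+((y+4)*(6*y)))
Apply DISTRIBUTE at LL (target: ((y+4)*2)): ((((y+4)*2)+((y+4)*a))+((y+4)*(6*y))) -> ((((y*2)+(4*2))+((y+4)*a))+((y+4)*(6*y)))
Apply DISTRIBUTE at LR (target: ((y+4)*a)): ((((y*2)+(4*2))+((y+4)*a))+((y+4)*(6*y))) -> ((((y*2)+(4*2))+((y*a)+(4*a)))+((y+4)*(6*y)))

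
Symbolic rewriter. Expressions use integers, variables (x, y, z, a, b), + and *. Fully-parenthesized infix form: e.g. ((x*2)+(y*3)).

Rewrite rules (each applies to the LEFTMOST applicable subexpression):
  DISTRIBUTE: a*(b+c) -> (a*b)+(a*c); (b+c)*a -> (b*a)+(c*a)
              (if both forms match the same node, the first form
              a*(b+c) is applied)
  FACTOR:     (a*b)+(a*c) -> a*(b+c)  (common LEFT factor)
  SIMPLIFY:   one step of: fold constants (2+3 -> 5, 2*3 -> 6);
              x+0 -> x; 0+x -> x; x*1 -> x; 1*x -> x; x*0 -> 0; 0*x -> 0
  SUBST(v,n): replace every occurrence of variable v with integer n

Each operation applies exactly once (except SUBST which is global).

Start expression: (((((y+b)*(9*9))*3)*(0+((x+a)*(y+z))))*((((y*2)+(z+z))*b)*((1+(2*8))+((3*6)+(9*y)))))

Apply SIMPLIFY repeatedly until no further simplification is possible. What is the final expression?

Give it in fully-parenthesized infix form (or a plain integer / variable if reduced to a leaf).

Answer: (((((y+b)*81)*3)*((x+a)*(y+z)))*((((y*2)+(z+z))*b)*(17+(18+(9*y)))))

Derivation:
Start: (((((y+b)*(9*9))*3)*(0+((x+a)*(y+z))))*((((y*2)+(z+z))*b)*((1+(2*8))+((3*6)+(9*y)))))
Step 1: at LLLR: (9*9) -> 81; overall: (((((y+b)*(9*9))*3)*(0+((x+a)*(y+z))))*((((y*2)+(z+z))*b)*((1+(2*8))+((3*6)+(9*y))))) -> (((((y+b)*81)*3)*(0+((x+a)*(y+z))))*((((y*2)+(z+z))*b)*((1+(2*8))+((3*6)+(9*y)))))
Step 2: at LR: (0+((x+a)*(y+z))) -> ((x+a)*(y+z)); overall: (((((y+b)*81)*3)*(0+((x+a)*(y+z))))*((((y*2)+(z+z))*b)*((1+(2*8))+((3*6)+(9*y))))) -> (((((y+b)*81)*3)*((x+a)*(y+z)))*((((y*2)+(z+z))*b)*((1+(2*8))+((3*6)+(9*y)))))
Step 3: at RRLR: (2*8) -> 16; overall: (((((y+b)*81)*3)*((x+a)*(y+z)))*((((y*2)+(z+z))*b)*((1+(2*8))+((3*6)+(9*y))))) -> (((((y+b)*81)*3)*((x+a)*(y+z)))*((((y*2)+(z+z))*b)*((1+16)+((3*6)+(9*y)))))
Step 4: at RRL: (1+16) -> 17; overall: (((((y+b)*81)*3)*((x+a)*(y+z)))*((((y*2)+(z+z))*b)*((1+16)+((3*6)+(9*y))))) -> (((((y+b)*81)*3)*((x+a)*(y+z)))*((((y*2)+(z+z))*b)*(17+((3*6)+(9*y)))))
Step 5: at RRRL: (3*6) -> 18; overall: (((((y+b)*81)*3)*((x+a)*(y+z)))*((((y*2)+(z+z))*b)*(17+((3*6)+(9*y))))) -> (((((y+b)*81)*3)*((x+a)*(y+z)))*((((y*2)+(z+z))*b)*(17+(18+(9*y)))))
Fixed point: (((((y+b)*81)*3)*((x+a)*(y+z)))*((((y*2)+(z+z))*b)*(17+(18+(9*y)))))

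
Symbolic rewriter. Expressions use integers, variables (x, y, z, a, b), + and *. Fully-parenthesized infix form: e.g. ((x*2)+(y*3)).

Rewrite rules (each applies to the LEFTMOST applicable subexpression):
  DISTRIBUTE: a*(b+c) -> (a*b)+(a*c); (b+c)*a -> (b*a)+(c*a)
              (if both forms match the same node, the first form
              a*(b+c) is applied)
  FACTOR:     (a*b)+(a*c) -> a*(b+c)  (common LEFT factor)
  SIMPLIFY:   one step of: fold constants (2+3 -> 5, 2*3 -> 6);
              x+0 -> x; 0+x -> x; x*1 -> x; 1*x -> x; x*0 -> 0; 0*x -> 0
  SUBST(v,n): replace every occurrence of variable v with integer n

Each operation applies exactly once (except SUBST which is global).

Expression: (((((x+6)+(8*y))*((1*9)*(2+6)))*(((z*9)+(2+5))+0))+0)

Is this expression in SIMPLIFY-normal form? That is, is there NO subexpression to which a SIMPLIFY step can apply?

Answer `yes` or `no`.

Answer: no

Derivation:
Expression: (((((x+6)+(8*y))*((1*9)*(2+6)))*(((z*9)+(2+5))+0))+0)
Scanning for simplifiable subexpressions (pre-order)...
  at root: (((((x+6)+(8*y))*((1*9)*(2+6)))*(((z*9)+(2+5))+0))+0) (SIMPLIFIABLE)
  at L: ((((x+6)+(8*y))*((1*9)*(2+6)))*(((z*9)+(2+5))+0)) (not simplifiable)
  at LL: (((x+6)+(8*y))*((1*9)*(2+6))) (not simplifiable)
  at LLL: ((x+6)+(8*y)) (not simplifiable)
  at LLLL: (x+6) (not simplifiable)
  at LLLR: (8*y) (not simplifiable)
  at LLR: ((1*9)*(2+6)) (not simplifiable)
  at LLRL: (1*9) (SIMPLIFIABLE)
  at LLRR: (2+6) (SIMPLIFIABLE)
  at LR: (((z*9)+(2+5))+0) (SIMPLIFIABLE)
  at LRL: ((z*9)+(2+5)) (not simplifiable)
  at LRLL: (z*9) (not simplifiable)
  at LRLR: (2+5) (SIMPLIFIABLE)
Found simplifiable subexpr at path root: (((((x+6)+(8*y))*((1*9)*(2+6)))*(((z*9)+(2+5))+0))+0)
One SIMPLIFY step would give: ((((x+6)+(8*y))*((1*9)*(2+6)))*(((z*9)+(2+5))+0))
-> NOT in normal form.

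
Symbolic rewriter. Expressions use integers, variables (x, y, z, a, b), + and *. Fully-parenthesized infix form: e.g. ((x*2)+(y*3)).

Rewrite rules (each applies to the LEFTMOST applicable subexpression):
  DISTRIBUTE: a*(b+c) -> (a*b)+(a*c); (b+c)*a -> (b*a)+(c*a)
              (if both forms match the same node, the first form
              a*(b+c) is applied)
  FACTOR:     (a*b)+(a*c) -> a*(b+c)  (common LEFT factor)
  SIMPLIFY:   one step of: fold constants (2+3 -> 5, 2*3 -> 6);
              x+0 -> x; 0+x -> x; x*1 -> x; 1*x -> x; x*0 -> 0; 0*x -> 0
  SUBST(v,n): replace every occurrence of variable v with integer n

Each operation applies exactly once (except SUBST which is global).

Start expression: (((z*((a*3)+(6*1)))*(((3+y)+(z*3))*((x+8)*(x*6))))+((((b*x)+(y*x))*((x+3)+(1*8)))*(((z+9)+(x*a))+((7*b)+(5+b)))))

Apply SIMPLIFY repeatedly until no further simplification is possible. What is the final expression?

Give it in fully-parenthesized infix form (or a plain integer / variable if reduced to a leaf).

Start: (((z*((a*3)+(6*1)))*(((3+y)+(z*3))*((x+8)*(x*6))))+((((b*x)+(y*x))*((x+3)+(1*8)))*(((z+9)+(x*a))+((7*b)+(5+b)))))
Step 1: at LLRR: (6*1) -> 6; overall: (((z*((a*3)+(6*1)))*(((3+y)+(z*3))*((x+8)*(x*6))))+((((b*x)+(y*x))*((x+3)+(1*8)))*(((z+9)+(x*a))+((7*b)+(5+b))))) -> (((z*((a*3)+6))*(((3+y)+(z*3))*((x+8)*(x*6))))+((((b*x)+(y*x))*((x+3)+(1*8)))*(((z+9)+(x*a))+((7*b)+(5+b)))))
Step 2: at RLRR: (1*8) -> 8; overall: (((z*((a*3)+6))*(((3+y)+(z*3))*((x+8)*(x*6))))+((((b*x)+(y*x))*((x+3)+(1*8)))*(((z+9)+(x*a))+((7*b)+(5+b))))) -> (((z*((a*3)+6))*(((3+y)+(z*3))*((x+8)*(x*6))))+((((b*x)+(y*x))*((x+3)+8))*(((z+9)+(x*a))+((7*b)+(5+b)))))
Fixed point: (((z*((a*3)+6))*(((3+y)+(z*3))*((x+8)*(x*6))))+((((b*x)+(y*x))*((x+3)+8))*(((z+9)+(x*a))+((7*b)+(5+b)))))

Answer: (((z*((a*3)+6))*(((3+y)+(z*3))*((x+8)*(x*6))))+((((b*x)+(y*x))*((x+3)+8))*(((z+9)+(x*a))+((7*b)+(5+b)))))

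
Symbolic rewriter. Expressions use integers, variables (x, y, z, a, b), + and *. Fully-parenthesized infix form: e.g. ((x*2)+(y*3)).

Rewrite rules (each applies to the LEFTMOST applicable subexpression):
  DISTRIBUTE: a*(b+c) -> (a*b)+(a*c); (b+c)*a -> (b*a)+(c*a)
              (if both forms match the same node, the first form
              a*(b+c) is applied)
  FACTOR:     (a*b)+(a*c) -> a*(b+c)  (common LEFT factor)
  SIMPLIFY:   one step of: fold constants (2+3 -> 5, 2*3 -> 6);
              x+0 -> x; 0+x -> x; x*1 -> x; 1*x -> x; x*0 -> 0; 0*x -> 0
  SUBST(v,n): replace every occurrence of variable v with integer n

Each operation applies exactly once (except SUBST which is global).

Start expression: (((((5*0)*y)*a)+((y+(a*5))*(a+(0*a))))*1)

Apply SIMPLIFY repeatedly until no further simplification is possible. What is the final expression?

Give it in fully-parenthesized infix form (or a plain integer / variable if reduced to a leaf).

Start: (((((5*0)*y)*a)+((y+(a*5))*(a+(0*a))))*1)
Step 1: at root: (((((5*0)*y)*a)+((y+(a*5))*(a+(0*a))))*1) -> ((((5*0)*y)*a)+((y+(a*5))*(a+(0*a)))); overall: (((((5*0)*y)*a)+((y+(a*5))*(a+(0*a))))*1) -> ((((5*0)*y)*a)+((y+(a*5))*(a+(0*a))))
Step 2: at LLL: (5*0) -> 0; overall: ((((5*0)*y)*a)+((y+(a*5))*(a+(0*a)))) -> (((0*y)*a)+((y+(a*5))*(a+(0*a))))
Step 3: at LL: (0*y) -> 0; overall: (((0*y)*a)+((y+(a*5))*(a+(0*a)))) -> ((0*a)+((y+(a*5))*(a+(0*a))))
Step 4: at L: (0*a) -> 0; overall: ((0*a)+((y+(a*5))*(a+(0*a)))) -> (0+((y+(a*5))*(a+(0*a))))
Step 5: at root: (0+((y+(a*5))*(a+(0*a)))) -> ((y+(a*5))*(a+(0*a))); overall: (0+((y+(a*5))*(a+(0*a)))) -> ((y+(a*5))*(a+(0*a)))
Step 6: at RR: (0*a) -> 0; overall: ((y+(a*5))*(a+(0*a))) -> ((y+(a*5))*(a+0))
Step 7: at R: (a+0) -> a; overall: ((y+(a*5))*(a+0)) -> ((y+(a*5))*a)
Fixed point: ((y+(a*5))*a)

Answer: ((y+(a*5))*a)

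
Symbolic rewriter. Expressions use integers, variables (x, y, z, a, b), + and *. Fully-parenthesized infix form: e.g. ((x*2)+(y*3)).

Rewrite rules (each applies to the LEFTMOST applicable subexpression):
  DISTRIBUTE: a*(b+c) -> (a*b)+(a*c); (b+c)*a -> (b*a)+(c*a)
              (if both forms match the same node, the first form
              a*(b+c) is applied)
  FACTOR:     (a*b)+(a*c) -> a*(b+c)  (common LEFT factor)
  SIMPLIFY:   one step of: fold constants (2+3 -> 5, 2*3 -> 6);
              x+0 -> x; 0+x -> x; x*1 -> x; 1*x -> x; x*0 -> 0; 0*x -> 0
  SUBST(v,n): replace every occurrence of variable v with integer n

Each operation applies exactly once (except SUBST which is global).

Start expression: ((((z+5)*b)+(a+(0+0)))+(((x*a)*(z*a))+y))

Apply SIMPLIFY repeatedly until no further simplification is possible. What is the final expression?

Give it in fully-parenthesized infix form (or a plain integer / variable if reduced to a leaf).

Answer: ((((z+5)*b)+a)+(((x*a)*(z*a))+y))

Derivation:
Start: ((((z+5)*b)+(a+(0+0)))+(((x*a)*(z*a))+y))
Step 1: at LRR: (0+0) -> 0; overall: ((((z+5)*b)+(a+(0+0)))+(((x*a)*(z*a))+y)) -> ((((z+5)*b)+(a+0))+(((x*a)*(z*a))+y))
Step 2: at LR: (a+0) -> a; overall: ((((z+5)*b)+(a+0))+(((x*a)*(z*a))+y)) -> ((((z+5)*b)+a)+(((x*a)*(z*a))+y))
Fixed point: ((((z+5)*b)+a)+(((x*a)*(z*a))+y))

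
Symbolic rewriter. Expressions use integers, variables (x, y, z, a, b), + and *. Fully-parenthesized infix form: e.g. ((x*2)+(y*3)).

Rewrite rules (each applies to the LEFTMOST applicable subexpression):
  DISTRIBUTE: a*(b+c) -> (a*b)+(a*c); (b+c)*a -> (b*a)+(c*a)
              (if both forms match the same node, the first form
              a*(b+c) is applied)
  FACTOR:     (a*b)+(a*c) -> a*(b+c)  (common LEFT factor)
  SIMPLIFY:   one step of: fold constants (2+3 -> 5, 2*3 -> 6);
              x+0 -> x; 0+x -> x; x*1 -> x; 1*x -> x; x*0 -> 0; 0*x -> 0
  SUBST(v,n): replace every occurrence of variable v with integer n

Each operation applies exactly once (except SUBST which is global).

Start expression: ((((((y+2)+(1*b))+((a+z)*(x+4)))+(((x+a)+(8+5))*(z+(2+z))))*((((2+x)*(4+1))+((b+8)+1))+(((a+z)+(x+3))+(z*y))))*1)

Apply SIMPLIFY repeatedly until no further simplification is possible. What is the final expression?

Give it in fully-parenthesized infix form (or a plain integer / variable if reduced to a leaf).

Answer: (((((y+2)+b)+((a+z)*(x+4)))+(((x+a)+13)*(z+(2+z))))*((((2+x)*5)+((b+8)+1))+(((a+z)+(x+3))+(z*y))))

Derivation:
Start: ((((((y+2)+(1*b))+((a+z)*(x+4)))+(((x+a)+(8+5))*(z+(2+z))))*((((2+x)*(4+1))+((b+8)+1))+(((a+z)+(x+3))+(z*y))))*1)
Step 1: at root: ((((((y+2)+(1*b))+((a+z)*(x+4)))+(((x+a)+(8+5))*(z+(2+z))))*((((2+x)*(4+1))+((b+8)+1))+(((a+z)+(x+3))+(z*y))))*1) -> (((((y+2)+(1*b))+((a+z)*(x+4)))+(((x+a)+(8+5))*(z+(2+z))))*((((2+x)*(4+1))+((b+8)+1))+(((a+z)+(x+3))+(z*y)))); overall: ((((((y+2)+(1*b))+((a+z)*(x+4)))+(((x+a)+(8+5))*(z+(2+z))))*((((2+x)*(4+1))+((b+8)+1))+(((a+z)+(x+3))+(z*y))))*1) -> (((((y+2)+(1*b))+((a+z)*(x+4)))+(((x+a)+(8+5))*(z+(2+z))))*((((2+x)*(4+1))+((b+8)+1))+(((a+z)+(x+3))+(z*y))))
Step 2: at LLLR: (1*b) -> b; overall: (((((y+2)+(1*b))+((a+z)*(x+4)))+(((x+a)+(8+5))*(z+(2+z))))*((((2+x)*(4+1))+((b+8)+1))+(((a+z)+(x+3))+(z*y)))) -> (((((y+2)+b)+((a+z)*(x+4)))+(((x+a)+(8+5))*(z+(2+z))))*((((2+x)*(4+1))+((b+8)+1))+(((a+z)+(x+3))+(z*y))))
Step 3: at LRLR: (8+5) -> 13; overall: (((((y+2)+b)+((a+z)*(x+4)))+(((x+a)+(8+5))*(z+(2+z))))*((((2+x)*(4+1))+((b+8)+1))+(((a+z)+(x+3))+(z*y)))) -> (((((y+2)+b)+((a+z)*(x+4)))+(((x+a)+13)*(z+(2+z))))*((((2+x)*(4+1))+((b+8)+1))+(((a+z)+(x+3))+(z*y))))
Step 4: at RLLR: (4+1) -> 5; overall: (((((y+2)+b)+((a+z)*(x+4)))+(((x+a)+13)*(z+(2+z))))*((((2+x)*(4+1))+((b+8)+1))+(((a+z)+(x+3))+(z*y)))) -> (((((y+2)+b)+((a+z)*(x+4)))+(((x+a)+13)*(z+(2+z))))*((((2+x)*5)+((b+8)+1))+(((a+z)+(x+3))+(z*y))))
Fixed point: (((((y+2)+b)+((a+z)*(x+4)))+(((x+a)+13)*(z+(2+z))))*((((2+x)*5)+((b+8)+1))+(((a+z)+(x+3))+(z*y))))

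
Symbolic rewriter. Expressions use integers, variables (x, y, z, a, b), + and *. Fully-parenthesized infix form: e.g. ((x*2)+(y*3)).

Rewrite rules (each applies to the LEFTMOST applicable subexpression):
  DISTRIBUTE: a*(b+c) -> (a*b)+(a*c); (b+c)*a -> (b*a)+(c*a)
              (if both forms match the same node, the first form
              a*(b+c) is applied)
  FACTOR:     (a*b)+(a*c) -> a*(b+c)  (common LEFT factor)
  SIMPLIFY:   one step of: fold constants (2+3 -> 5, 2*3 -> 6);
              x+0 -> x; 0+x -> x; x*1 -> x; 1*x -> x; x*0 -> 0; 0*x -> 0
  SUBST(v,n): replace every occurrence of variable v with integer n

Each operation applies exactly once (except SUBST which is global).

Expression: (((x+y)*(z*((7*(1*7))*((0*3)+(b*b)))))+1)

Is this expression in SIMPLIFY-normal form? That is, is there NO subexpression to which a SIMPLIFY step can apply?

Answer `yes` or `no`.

Expression: (((x+y)*(z*((7*(1*7))*((0*3)+(b*b)))))+1)
Scanning for simplifiable subexpressions (pre-order)...
  at root: (((x+y)*(z*((7*(1*7))*((0*3)+(b*b)))))+1) (not simplifiable)
  at L: ((x+y)*(z*((7*(1*7))*((0*3)+(b*b))))) (not simplifiable)
  at LL: (x+y) (not simplifiable)
  at LR: (z*((7*(1*7))*((0*3)+(b*b)))) (not simplifiable)
  at LRR: ((7*(1*7))*((0*3)+(b*b))) (not simplifiable)
  at LRRL: (7*(1*7)) (not simplifiable)
  at LRRLR: (1*7) (SIMPLIFIABLE)
  at LRRR: ((0*3)+(b*b)) (not simplifiable)
  at LRRRL: (0*3) (SIMPLIFIABLE)
  at LRRRR: (b*b) (not simplifiable)
Found simplifiable subexpr at path LRRLR: (1*7)
One SIMPLIFY step would give: (((x+y)*(z*((7*7)*((0*3)+(b*b)))))+1)
-> NOT in normal form.

Answer: no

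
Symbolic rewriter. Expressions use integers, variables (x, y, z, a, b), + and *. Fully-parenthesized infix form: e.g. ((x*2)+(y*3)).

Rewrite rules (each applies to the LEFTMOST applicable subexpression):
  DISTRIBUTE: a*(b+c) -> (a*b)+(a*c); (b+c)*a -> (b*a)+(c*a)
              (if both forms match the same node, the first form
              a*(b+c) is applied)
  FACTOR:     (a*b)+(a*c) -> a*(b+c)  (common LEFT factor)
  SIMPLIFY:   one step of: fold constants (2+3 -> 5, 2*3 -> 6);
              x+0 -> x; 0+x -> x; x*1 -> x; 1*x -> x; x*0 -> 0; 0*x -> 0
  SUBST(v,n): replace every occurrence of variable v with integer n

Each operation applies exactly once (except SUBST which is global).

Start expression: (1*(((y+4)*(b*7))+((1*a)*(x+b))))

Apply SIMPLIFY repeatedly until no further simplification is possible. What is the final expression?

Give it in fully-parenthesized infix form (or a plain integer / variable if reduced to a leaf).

Start: (1*(((y+4)*(b*7))+((1*a)*(x+b))))
Step 1: at root: (1*(((y+4)*(b*7))+((1*a)*(x+b)))) -> (((y+4)*(b*7))+((1*a)*(x+b))); overall: (1*(((y+4)*(b*7))+((1*a)*(x+b)))) -> (((y+4)*(b*7))+((1*a)*(x+b)))
Step 2: at RL: (1*a) -> a; overall: (((y+4)*(b*7))+((1*a)*(x+b))) -> (((y+4)*(b*7))+(a*(x+b)))
Fixed point: (((y+4)*(b*7))+(a*(x+b)))

Answer: (((y+4)*(b*7))+(a*(x+b)))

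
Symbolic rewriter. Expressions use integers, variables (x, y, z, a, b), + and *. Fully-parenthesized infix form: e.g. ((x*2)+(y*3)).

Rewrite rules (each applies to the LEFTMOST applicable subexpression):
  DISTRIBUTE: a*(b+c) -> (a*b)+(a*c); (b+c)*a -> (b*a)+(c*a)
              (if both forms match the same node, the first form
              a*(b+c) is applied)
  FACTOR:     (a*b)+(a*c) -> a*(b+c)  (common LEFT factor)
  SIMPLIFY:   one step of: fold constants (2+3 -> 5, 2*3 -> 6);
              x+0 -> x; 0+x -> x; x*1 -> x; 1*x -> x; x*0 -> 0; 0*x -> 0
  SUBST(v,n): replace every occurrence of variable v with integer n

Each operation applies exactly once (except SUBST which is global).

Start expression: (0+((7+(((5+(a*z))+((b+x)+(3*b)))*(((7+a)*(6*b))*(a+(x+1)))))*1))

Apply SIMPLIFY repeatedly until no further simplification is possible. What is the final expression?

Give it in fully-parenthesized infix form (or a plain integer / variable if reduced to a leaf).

Start: (0+((7+(((5+(a*z))+((b+x)+(3*b)))*(((7+a)*(6*b))*(a+(x+1)))))*1))
Step 1: at root: (0+((7+(((5+(a*z))+((b+x)+(3*b)))*(((7+a)*(6*b))*(a+(x+1)))))*1)) -> ((7+(((5+(a*z))+((b+x)+(3*b)))*(((7+a)*(6*b))*(a+(x+1)))))*1); overall: (0+((7+(((5+(a*z))+((b+x)+(3*b)))*(((7+a)*(6*b))*(a+(x+1)))))*1)) -> ((7+(((5+(a*z))+((b+x)+(3*b)))*(((7+a)*(6*b))*(a+(x+1)))))*1)
Step 2: at root: ((7+(((5+(a*z))+((b+x)+(3*b)))*(((7+a)*(6*b))*(a+(x+1)))))*1) -> (7+(((5+(a*z))+((b+x)+(3*b)))*(((7+a)*(6*b))*(a+(x+1))))); overall: ((7+(((5+(a*z))+((b+x)+(3*b)))*(((7+a)*(6*b))*(a+(x+1)))))*1) -> (7+(((5+(a*z))+((b+x)+(3*b)))*(((7+a)*(6*b))*(a+(x+1)))))
Fixed point: (7+(((5+(a*z))+((b+x)+(3*b)))*(((7+a)*(6*b))*(a+(x+1)))))

Answer: (7+(((5+(a*z))+((b+x)+(3*b)))*(((7+a)*(6*b))*(a+(x+1)))))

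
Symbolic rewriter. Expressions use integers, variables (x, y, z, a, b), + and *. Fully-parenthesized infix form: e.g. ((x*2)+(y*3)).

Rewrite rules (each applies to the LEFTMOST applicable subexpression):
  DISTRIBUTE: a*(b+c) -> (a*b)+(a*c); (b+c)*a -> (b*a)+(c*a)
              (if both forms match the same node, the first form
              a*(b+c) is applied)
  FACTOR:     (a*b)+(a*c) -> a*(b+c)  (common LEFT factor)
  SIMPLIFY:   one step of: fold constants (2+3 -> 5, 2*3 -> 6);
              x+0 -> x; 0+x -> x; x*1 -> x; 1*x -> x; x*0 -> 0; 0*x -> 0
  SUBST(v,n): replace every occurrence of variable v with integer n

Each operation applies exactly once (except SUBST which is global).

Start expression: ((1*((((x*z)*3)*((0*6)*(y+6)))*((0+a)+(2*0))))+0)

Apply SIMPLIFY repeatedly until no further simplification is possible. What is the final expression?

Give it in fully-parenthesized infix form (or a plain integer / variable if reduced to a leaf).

Start: ((1*((((x*z)*3)*((0*6)*(y+6)))*((0+a)+(2*0))))+0)
Step 1: at root: ((1*((((x*z)*3)*((0*6)*(y+6)))*((0+a)+(2*0))))+0) -> (1*((((x*z)*3)*((0*6)*(y+6)))*((0+a)+(2*0)))); overall: ((1*((((x*z)*3)*((0*6)*(y+6)))*((0+a)+(2*0))))+0) -> (1*((((x*z)*3)*((0*6)*(y+6)))*((0+a)+(2*0))))
Step 2: at root: (1*((((x*z)*3)*((0*6)*(y+6)))*((0+a)+(2*0)))) -> ((((x*z)*3)*((0*6)*(y+6)))*((0+a)+(2*0))); overall: (1*((((x*z)*3)*((0*6)*(y+6)))*((0+a)+(2*0)))) -> ((((x*z)*3)*((0*6)*(y+6)))*((0+a)+(2*0)))
Step 3: at LRL: (0*6) -> 0; overall: ((((x*z)*3)*((0*6)*(y+6)))*((0+a)+(2*0))) -> ((((x*z)*3)*(0*(y+6)))*((0+a)+(2*0)))
Step 4: at LR: (0*(y+6)) -> 0; overall: ((((x*z)*3)*(0*(y+6)))*((0+a)+(2*0))) -> ((((x*z)*3)*0)*((0+a)+(2*0)))
Step 5: at L: (((x*z)*3)*0) -> 0; overall: ((((x*z)*3)*0)*((0+a)+(2*0))) -> (0*((0+a)+(2*0)))
Step 6: at root: (0*((0+a)+(2*0))) -> 0; overall: (0*((0+a)+(2*0))) -> 0
Fixed point: 0

Answer: 0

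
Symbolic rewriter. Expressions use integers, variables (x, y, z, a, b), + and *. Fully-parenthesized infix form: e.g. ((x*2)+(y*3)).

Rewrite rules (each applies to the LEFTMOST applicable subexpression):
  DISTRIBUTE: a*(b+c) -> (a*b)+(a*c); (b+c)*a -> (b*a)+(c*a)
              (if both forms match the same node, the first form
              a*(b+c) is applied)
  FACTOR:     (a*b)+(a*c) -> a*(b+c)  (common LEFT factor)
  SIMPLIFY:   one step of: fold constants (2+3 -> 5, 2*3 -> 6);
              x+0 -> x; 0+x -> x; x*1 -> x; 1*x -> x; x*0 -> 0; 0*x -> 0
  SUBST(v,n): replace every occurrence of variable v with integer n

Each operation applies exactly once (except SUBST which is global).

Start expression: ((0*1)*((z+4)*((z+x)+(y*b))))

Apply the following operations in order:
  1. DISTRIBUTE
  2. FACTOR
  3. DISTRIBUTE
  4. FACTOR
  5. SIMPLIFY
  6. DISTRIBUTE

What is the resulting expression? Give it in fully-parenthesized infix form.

Start: ((0*1)*((z+4)*((z+x)+(y*b))))
Apply DISTRIBUTE at R (target: ((z+4)*((z+x)+(y*b)))): ((0*1)*((z+4)*((z+x)+(y*b)))) -> ((0*1)*(((z+4)*(z+x))+((z+4)*(y*b))))
Apply FACTOR at R (target: (((z+4)*(z+x))+((z+4)*(y*b)))): ((0*1)*(((z+4)*(z+x))+((z+4)*(y*b)))) -> ((0*1)*((z+4)*((z+x)+(y*b))))
Apply DISTRIBUTE at R (target: ((z+4)*((z+x)+(y*b)))): ((0*1)*((z+4)*((z+x)+(y*b)))) -> ((0*1)*(((z+4)*(z+x))+((z+4)*(y*b))))
Apply FACTOR at R (target: (((z+4)*(z+x))+((z+4)*(y*b)))): ((0*1)*(((z+4)*(z+x))+((z+4)*(y*b)))) -> ((0*1)*((z+4)*((z+x)+(y*b))))
Apply SIMPLIFY at L (target: (0*1)): ((0*1)*((z+4)*((z+x)+(y*b)))) -> (0*((z+4)*((z+x)+(y*b))))
Apply DISTRIBUTE at R (target: ((z+4)*((z+x)+(y*b)))): (0*((z+4)*((z+x)+(y*b)))) -> (0*(((z+4)*(z+x))+((z+4)*(y*b))))

Answer: (0*(((z+4)*(z+x))+((z+4)*(y*b))))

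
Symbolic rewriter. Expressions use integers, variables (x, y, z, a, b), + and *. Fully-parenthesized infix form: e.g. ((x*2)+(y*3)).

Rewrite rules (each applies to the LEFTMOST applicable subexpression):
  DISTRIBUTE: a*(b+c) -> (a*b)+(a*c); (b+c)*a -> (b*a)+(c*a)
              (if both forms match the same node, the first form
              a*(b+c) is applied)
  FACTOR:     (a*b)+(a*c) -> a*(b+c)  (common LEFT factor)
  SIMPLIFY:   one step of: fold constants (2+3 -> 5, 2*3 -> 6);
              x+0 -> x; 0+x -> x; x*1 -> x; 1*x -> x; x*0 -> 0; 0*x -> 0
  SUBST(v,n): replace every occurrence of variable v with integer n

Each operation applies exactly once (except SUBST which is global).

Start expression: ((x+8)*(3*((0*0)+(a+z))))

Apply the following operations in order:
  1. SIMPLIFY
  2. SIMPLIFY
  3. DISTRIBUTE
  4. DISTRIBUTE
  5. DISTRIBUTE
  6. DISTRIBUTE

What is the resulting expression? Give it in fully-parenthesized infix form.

Answer: (((x*(3*a))+(x*(3*z)))+(8*((3*a)+(3*z))))

Derivation:
Start: ((x+8)*(3*((0*0)+(a+z))))
Apply SIMPLIFY at RRL (target: (0*0)): ((x+8)*(3*((0*0)+(a+z)))) -> ((x+8)*(3*(0+(a+z))))
Apply SIMPLIFY at RR (target: (0+(a+z))): ((x+8)*(3*(0+(a+z)))) -> ((x+8)*(3*(a+z)))
Apply DISTRIBUTE at root (target: ((x+8)*(3*(a+z)))): ((x+8)*(3*(a+z))) -> ((x*(3*(a+z)))+(8*(3*(a+z))))
Apply DISTRIBUTE at LR (target: (3*(a+z))): ((x*(3*(a+z)))+(8*(3*(a+z)))) -> ((x*((3*a)+(3*z)))+(8*(3*(a+z))))
Apply DISTRIBUTE at L (target: (x*((3*a)+(3*z)))): ((x*((3*a)+(3*z)))+(8*(3*(a+z)))) -> (((x*(3*a))+(x*(3*z)))+(8*(3*(a+z))))
Apply DISTRIBUTE at RR (target: (3*(a+z))): (((x*(3*a))+(x*(3*z)))+(8*(3*(a+z)))) -> (((x*(3*a))+(x*(3*z)))+(8*((3*a)+(3*z))))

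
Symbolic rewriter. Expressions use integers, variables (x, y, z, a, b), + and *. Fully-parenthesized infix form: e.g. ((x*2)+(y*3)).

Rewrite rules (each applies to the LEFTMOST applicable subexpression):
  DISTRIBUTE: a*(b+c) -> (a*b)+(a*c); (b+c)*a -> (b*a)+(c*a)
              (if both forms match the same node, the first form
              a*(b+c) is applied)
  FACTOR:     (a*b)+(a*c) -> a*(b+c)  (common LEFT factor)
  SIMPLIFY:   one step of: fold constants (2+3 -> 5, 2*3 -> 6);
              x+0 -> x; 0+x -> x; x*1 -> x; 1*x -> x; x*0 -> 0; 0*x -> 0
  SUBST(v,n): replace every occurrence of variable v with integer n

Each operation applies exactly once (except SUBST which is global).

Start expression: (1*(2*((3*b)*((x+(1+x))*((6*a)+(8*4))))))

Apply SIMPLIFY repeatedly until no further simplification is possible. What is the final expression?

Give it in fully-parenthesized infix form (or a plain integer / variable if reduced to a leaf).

Answer: (2*((3*b)*((x+(1+x))*((6*a)+32))))

Derivation:
Start: (1*(2*((3*b)*((x+(1+x))*((6*a)+(8*4))))))
Step 1: at root: (1*(2*((3*b)*((x+(1+x))*((6*a)+(8*4)))))) -> (2*((3*b)*((x+(1+x))*((6*a)+(8*4))))); overall: (1*(2*((3*b)*((x+(1+x))*((6*a)+(8*4)))))) -> (2*((3*b)*((x+(1+x))*((6*a)+(8*4)))))
Step 2: at RRRR: (8*4) -> 32; overall: (2*((3*b)*((x+(1+x))*((6*a)+(8*4))))) -> (2*((3*b)*((x+(1+x))*((6*a)+32))))
Fixed point: (2*((3*b)*((x+(1+x))*((6*a)+32))))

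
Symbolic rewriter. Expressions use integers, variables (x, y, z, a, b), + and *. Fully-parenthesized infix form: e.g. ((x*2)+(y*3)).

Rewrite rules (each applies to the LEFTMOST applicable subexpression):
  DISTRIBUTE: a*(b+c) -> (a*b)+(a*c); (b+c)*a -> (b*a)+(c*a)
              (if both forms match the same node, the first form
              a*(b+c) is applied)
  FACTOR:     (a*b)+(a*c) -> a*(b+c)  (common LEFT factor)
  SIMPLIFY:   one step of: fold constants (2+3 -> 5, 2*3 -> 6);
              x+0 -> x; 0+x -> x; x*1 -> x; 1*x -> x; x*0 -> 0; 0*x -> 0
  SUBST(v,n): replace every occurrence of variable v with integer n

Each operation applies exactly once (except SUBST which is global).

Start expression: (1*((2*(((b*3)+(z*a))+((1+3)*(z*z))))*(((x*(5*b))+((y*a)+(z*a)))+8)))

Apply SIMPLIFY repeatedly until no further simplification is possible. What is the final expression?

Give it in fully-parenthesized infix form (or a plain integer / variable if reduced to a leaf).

Start: (1*((2*(((b*3)+(z*a))+((1+3)*(z*z))))*(((x*(5*b))+((y*a)+(z*a)))+8)))
Step 1: at root: (1*((2*(((b*3)+(z*a))+((1+3)*(z*z))))*(((x*(5*b))+((y*a)+(z*a)))+8))) -> ((2*(((b*3)+(z*a))+((1+3)*(z*z))))*(((x*(5*b))+((y*a)+(z*a)))+8)); overall: (1*((2*(((b*3)+(z*a))+((1+3)*(z*z))))*(((x*(5*b))+((y*a)+(z*a)))+8))) -> ((2*(((b*3)+(z*a))+((1+3)*(z*z))))*(((x*(5*b))+((y*a)+(z*a)))+8))
Step 2: at LRRL: (1+3) -> 4; overall: ((2*(((b*3)+(z*a))+((1+3)*(z*z))))*(((x*(5*b))+((y*a)+(z*a)))+8)) -> ((2*(((b*3)+(z*a))+(4*(z*z))))*(((x*(5*b))+((y*a)+(z*a)))+8))
Fixed point: ((2*(((b*3)+(z*a))+(4*(z*z))))*(((x*(5*b))+((y*a)+(z*a)))+8))

Answer: ((2*(((b*3)+(z*a))+(4*(z*z))))*(((x*(5*b))+((y*a)+(z*a)))+8))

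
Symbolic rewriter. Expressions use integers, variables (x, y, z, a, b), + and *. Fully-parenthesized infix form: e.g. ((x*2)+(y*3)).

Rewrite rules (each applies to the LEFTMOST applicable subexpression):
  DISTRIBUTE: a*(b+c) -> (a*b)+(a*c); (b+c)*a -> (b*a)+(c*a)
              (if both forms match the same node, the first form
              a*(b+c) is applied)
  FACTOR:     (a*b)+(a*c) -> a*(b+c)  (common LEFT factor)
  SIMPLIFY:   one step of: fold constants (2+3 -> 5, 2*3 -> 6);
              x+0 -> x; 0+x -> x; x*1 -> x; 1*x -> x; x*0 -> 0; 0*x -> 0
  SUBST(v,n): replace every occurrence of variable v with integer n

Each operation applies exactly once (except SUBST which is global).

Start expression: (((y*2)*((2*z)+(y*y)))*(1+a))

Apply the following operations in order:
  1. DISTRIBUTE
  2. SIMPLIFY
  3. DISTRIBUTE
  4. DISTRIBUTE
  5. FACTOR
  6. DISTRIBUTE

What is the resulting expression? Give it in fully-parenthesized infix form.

Start: (((y*2)*((2*z)+(y*y)))*(1+a))
Apply DISTRIBUTE at root (target: (((y*2)*((2*z)+(y*y)))*(1+a))): (((y*2)*((2*z)+(y*y)))*(1+a)) -> ((((y*2)*((2*z)+(y*y)))*1)+(((y*2)*((2*z)+(y*y)))*a))
Apply SIMPLIFY at L (target: (((y*2)*((2*z)+(y*y)))*1)): ((((y*2)*((2*z)+(y*y)))*1)+(((y*2)*((2*z)+(y*y)))*a)) -> (((y*2)*((2*z)+(y*y)))+(((y*2)*((2*z)+(y*y)))*a))
Apply DISTRIBUTE at L (target: ((y*2)*((2*z)+(y*y)))): (((y*2)*((2*z)+(y*y)))+(((y*2)*((2*z)+(y*y)))*a)) -> ((((y*2)*(2*z))+((y*2)*(y*y)))+(((y*2)*((2*z)+(y*y)))*a))
Apply DISTRIBUTE at RL (target: ((y*2)*((2*z)+(y*y)))): ((((y*2)*(2*z))+((y*2)*(y*y)))+(((y*2)*((2*z)+(y*y)))*a)) -> ((((y*2)*(2*z))+((y*2)*(y*y)))+((((y*2)*(2*z))+((y*2)*(y*y)))*a))
Apply FACTOR at L (target: (((y*2)*(2*z))+((y*2)*(y*y)))): ((((y*2)*(2*z))+((y*2)*(y*y)))+((((y*2)*(2*z))+((y*2)*(y*y)))*a)) -> (((y*2)*((2*z)+(y*y)))+((((y*2)*(2*z))+((y*2)*(y*y)))*a))
Apply DISTRIBUTE at L (target: ((y*2)*((2*z)+(y*y)))): (((y*2)*((2*z)+(y*y)))+((((y*2)*(2*z))+((y*2)*(y*y)))*a)) -> ((((y*2)*(2*z))+((y*2)*(y*y)))+((((y*2)*(2*z))+((y*2)*(y*y)))*a))

Answer: ((((y*2)*(2*z))+((y*2)*(y*y)))+((((y*2)*(2*z))+((y*2)*(y*y)))*a))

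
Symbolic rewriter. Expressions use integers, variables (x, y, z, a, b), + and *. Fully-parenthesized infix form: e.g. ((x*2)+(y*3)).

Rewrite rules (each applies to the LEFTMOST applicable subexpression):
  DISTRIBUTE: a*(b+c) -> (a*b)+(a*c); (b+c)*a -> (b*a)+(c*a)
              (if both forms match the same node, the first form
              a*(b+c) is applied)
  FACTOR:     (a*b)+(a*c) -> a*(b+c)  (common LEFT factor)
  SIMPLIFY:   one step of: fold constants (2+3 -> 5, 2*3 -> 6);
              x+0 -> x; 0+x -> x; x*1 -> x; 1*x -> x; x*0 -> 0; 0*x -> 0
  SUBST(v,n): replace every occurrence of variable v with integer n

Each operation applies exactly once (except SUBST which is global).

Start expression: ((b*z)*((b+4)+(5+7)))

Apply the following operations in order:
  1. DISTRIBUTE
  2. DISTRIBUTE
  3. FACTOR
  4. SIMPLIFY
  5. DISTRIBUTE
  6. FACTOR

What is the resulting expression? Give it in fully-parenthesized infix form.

Answer: (((b*z)*(b+4))+((b*z)*12))

Derivation:
Start: ((b*z)*((b+4)+(5+7)))
Apply DISTRIBUTE at root (target: ((b*z)*((b+4)+(5+7)))): ((b*z)*((b+4)+(5+7))) -> (((b*z)*(b+4))+((b*z)*(5+7)))
Apply DISTRIBUTE at L (target: ((b*z)*(b+4))): (((b*z)*(b+4))+((b*z)*(5+7))) -> ((((b*z)*b)+((b*z)*4))+((b*z)*(5+7)))
Apply FACTOR at L (target: (((b*z)*b)+((b*z)*4))): ((((b*z)*b)+((b*z)*4))+((b*z)*(5+7))) -> (((b*z)*(b+4))+((b*z)*(5+7)))
Apply SIMPLIFY at RR (target: (5+7)): (((b*z)*(b+4))+((b*z)*(5+7))) -> (((b*z)*(b+4))+((b*z)*12))
Apply DISTRIBUTE at L (target: ((b*z)*(b+4))): (((b*z)*(b+4))+((b*z)*12)) -> ((((b*z)*b)+((b*z)*4))+((b*z)*12))
Apply FACTOR at L (target: (((b*z)*b)+((b*z)*4))): ((((b*z)*b)+((b*z)*4))+((b*z)*12)) -> (((b*z)*(b+4))+((b*z)*12))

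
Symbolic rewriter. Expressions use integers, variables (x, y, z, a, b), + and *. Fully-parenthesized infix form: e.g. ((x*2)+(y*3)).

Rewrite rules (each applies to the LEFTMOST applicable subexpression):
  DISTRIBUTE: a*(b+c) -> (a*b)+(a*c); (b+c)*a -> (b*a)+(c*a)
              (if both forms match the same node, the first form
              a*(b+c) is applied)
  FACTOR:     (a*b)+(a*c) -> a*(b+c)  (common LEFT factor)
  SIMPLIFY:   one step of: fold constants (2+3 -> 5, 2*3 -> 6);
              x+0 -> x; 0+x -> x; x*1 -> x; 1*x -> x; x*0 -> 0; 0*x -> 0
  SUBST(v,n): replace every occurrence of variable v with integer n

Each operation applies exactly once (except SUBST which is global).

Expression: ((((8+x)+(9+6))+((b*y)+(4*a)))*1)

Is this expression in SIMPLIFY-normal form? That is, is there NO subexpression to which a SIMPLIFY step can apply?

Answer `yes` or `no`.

Expression: ((((8+x)+(9+6))+((b*y)+(4*a)))*1)
Scanning for simplifiable subexpressions (pre-order)...
  at root: ((((8+x)+(9+6))+((b*y)+(4*a)))*1) (SIMPLIFIABLE)
  at L: (((8+x)+(9+6))+((b*y)+(4*a))) (not simplifiable)
  at LL: ((8+x)+(9+6)) (not simplifiable)
  at LLL: (8+x) (not simplifiable)
  at LLR: (9+6) (SIMPLIFIABLE)
  at LR: ((b*y)+(4*a)) (not simplifiable)
  at LRL: (b*y) (not simplifiable)
  at LRR: (4*a) (not simplifiable)
Found simplifiable subexpr at path root: ((((8+x)+(9+6))+((b*y)+(4*a)))*1)
One SIMPLIFY step would give: (((8+x)+(9+6))+((b*y)+(4*a)))
-> NOT in normal form.

Answer: no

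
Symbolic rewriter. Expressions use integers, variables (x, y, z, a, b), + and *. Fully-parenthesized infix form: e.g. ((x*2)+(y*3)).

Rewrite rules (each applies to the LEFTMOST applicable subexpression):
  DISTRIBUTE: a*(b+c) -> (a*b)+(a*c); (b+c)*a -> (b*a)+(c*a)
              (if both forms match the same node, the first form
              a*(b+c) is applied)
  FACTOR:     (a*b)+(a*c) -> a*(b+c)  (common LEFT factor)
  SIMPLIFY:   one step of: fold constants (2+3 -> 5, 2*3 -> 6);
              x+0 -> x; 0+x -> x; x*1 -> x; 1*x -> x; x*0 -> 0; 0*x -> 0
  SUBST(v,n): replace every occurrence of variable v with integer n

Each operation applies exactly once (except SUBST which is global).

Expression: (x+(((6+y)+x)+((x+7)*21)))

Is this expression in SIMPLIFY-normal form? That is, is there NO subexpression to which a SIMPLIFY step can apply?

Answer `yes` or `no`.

Answer: yes

Derivation:
Expression: (x+(((6+y)+x)+((x+7)*21)))
Scanning for simplifiable subexpressions (pre-order)...
  at root: (x+(((6+y)+x)+((x+7)*21))) (not simplifiable)
  at R: (((6+y)+x)+((x+7)*21)) (not simplifiable)
  at RL: ((6+y)+x) (not simplifiable)
  at RLL: (6+y) (not simplifiable)
  at RR: ((x+7)*21) (not simplifiable)
  at RRL: (x+7) (not simplifiable)
Result: no simplifiable subexpression found -> normal form.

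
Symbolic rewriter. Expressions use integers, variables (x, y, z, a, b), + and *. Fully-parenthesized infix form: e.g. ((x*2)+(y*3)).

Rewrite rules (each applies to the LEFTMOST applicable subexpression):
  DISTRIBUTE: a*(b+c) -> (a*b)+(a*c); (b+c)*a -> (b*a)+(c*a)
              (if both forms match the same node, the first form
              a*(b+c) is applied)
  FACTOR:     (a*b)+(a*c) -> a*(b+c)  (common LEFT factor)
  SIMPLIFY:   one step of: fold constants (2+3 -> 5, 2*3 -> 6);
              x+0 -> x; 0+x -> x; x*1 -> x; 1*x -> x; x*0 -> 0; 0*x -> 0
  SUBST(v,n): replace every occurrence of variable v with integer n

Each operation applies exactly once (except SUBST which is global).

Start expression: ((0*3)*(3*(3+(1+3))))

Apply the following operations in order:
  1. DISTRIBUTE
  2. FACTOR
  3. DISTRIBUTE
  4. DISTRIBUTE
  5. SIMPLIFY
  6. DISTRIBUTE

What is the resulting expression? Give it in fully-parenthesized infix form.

Start: ((0*3)*(3*(3+(1+3))))
Apply DISTRIBUTE at R (target: (3*(3+(1+3)))): ((0*3)*(3*(3+(1+3)))) -> ((0*3)*((3*3)+(3*(1+3))))
Apply FACTOR at R (target: ((3*3)+(3*(1+3)))): ((0*3)*((3*3)+(3*(1+3)))) -> ((0*3)*(3*(3+(1+3))))
Apply DISTRIBUTE at R (target: (3*(3+(1+3)))): ((0*3)*(3*(3+(1+3)))) -> ((0*3)*((3*3)+(3*(1+3))))
Apply DISTRIBUTE at root (target: ((0*3)*((3*3)+(3*(1+3))))): ((0*3)*((3*3)+(3*(1+3)))) -> (((0*3)*(3*3))+((0*3)*(3*(1+3))))
Apply SIMPLIFY at LL (target: (0*3)): (((0*3)*(3*3))+((0*3)*(3*(1+3)))) -> ((0*(3*3))+((0*3)*(3*(1+3))))
Apply DISTRIBUTE at RR (target: (3*(1+3))): ((0*(3*3))+((0*3)*(3*(1+3)))) -> ((0*(3*3))+((0*3)*((3*1)+(3*3))))

Answer: ((0*(3*3))+((0*3)*((3*1)+(3*3))))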